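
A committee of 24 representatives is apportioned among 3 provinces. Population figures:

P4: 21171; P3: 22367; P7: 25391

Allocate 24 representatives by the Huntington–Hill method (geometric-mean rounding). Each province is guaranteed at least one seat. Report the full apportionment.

P4=7, P3=8, P7=9

With divisor 2909: modified quotas P4 7.278, P3 7.689, P7 8.728.
Geometric-mean thresholds: P4 √(7·8)=7.483, P3 √(7·8)=7.483, P7 √(8·9)=8.485.
Each quota rounded against its threshold gives P4 7, P3 8, P7 9 (total 24).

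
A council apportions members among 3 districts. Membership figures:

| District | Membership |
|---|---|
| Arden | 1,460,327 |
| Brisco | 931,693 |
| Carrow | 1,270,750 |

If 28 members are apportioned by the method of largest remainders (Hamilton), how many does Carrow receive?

Standard divisor: 3662770 ÷ 28 ≈ 130813.214.
Standard quotas: Arden 11.1635, Brisco 7.1223, Carrow 9.7142.
Lower quotas: Arden 11, Brisco 7, Carrow 9 (sum 27, leaving 1 seat).
Remainders in descending order: Carrow 0.7142, Arden 0.1635, Brisco 0.1223.
Largest remainder: Carrow receives the extra seat.
Carrow receives 10.

10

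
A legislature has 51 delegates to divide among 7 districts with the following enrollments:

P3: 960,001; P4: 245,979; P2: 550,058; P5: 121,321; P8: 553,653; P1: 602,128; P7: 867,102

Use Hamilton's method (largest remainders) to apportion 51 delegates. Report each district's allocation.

P3=13; P4=3; P2=7; P5=2; P8=7; P1=8; P7=11

The standard divisor is 3900242/51 ≈ 76475.333.
Standard quotas: P3 12.5531, P4 3.2164, P2 7.1926, P5 1.5864, P8 7.2396, P1 7.8735, P7 11.3383.
Lower quotas: P3 12, P4 3, P2 7, P5 1, P8 7, P1 7, P7 11 (sum 48, leaving 3 seats).
Remainders in descending order: P1 0.8735, P5 0.5864, P3 0.5531, P7 0.3383, P8 0.2396, P4 0.2164, P2 0.1926.
Largest remainders: P1, P5, P3 receive the extra seats.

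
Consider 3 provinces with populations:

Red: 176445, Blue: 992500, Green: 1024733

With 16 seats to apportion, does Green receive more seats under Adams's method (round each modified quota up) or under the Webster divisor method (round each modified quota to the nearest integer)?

Adams: Red 2, Blue 7, Green 7.
Webster: Red 1, Blue 7, Green 8.
Green gets 7 under Adams and 8 under Webster.

Webster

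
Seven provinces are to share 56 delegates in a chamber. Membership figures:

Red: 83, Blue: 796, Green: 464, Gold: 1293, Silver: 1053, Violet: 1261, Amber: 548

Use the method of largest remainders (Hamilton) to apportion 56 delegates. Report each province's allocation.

Standard divisor: 5498 ÷ 56 ≈ 98.179.
Standard quotas: Red 0.845, Blue 8.108, Green 4.726, Gold 13.170, Silver 10.725, Violet 12.844, Amber 5.582.
Lower quotas: Red 0, Blue 8, Green 4, Gold 13, Silver 10, Violet 12, Amber 5 (sum 52, leaving 4 seats).
Remainders in descending order: Red 0.845, Violet 0.844, Green 0.726, Silver 0.725, Amber 0.582, Gold 0.170, Blue 0.108.
Largest remainders: Red, Violet, Green, Silver receive the extra seats.

Red 1, Blue 8, Green 5, Gold 13, Silver 11, Violet 13, Amber 5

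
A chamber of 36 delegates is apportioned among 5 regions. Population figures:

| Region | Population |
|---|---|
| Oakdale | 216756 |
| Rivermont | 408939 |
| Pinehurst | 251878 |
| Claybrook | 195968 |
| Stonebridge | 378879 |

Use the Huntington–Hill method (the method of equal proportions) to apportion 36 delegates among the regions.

Oakdale 5; Rivermont 10; Pinehurst 6; Claybrook 5; Stonebridge 10

With divisor 39756: modified quotas Oakdale 5.452, Rivermont 10.286, Pinehurst 6.336, Claybrook 4.929, Stonebridge 9.530.
Geometric-mean thresholds: Oakdale √(5·6)=5.477, Rivermont √(10·11)=10.488, Pinehurst √(6·7)=6.481, Claybrook √(4·5)=4.472, Stonebridge √(9·10)=9.487.
Each quota rounded against its threshold gives Oakdale 5, Rivermont 10, Pinehurst 6, Claybrook 5, Stonebridge 10 (total 36).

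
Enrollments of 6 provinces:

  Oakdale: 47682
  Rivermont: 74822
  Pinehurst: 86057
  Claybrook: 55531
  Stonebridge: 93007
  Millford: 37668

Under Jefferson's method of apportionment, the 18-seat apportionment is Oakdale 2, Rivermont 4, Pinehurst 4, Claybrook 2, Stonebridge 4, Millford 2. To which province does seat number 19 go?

Priority for the next seat is population ÷ (current seats + 1).
Priorities: Oakdale 15894.000, Rivermont 14964.400, Pinehurst 17211.400, Claybrook 18510.333, Stonebridge 18601.400, Millford 12556.000.
Highest priority: Stonebridge.

Stonebridge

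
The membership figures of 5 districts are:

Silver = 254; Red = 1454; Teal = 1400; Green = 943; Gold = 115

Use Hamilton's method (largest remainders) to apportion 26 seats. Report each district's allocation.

Standard divisor: 4166 ÷ 26 ≈ 160.231.
Standard quotas: Silver 1.585, Red 9.074, Teal 8.737, Green 5.885, Gold 0.718.
Lower quotas: Silver 1, Red 9, Teal 8, Green 5, Gold 0 (sum 23, leaving 3 seats).
Remainders in descending order: Green 0.885, Teal 0.737, Gold 0.718, Silver 0.585, Red 0.074.
The surplus seats go to Green, Teal, Gold.

Silver=1, Red=9, Teal=9, Green=6, Gold=1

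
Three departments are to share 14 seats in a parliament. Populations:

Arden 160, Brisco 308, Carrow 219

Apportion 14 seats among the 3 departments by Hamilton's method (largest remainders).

Arden 3; Brisco 6; Carrow 5

Total 687; standard divisor 687/14 ≈ 49.071.
Standard quotas: Arden 3.261, Brisco 6.277, Carrow 4.463.
Lower quotas: Arden 3, Brisco 6, Carrow 4 (sum 13, leaving 1 seat).
Remainders in descending order: Carrow 0.463, Brisco 0.277, Arden 0.261.
The surplus seat goes to Carrow.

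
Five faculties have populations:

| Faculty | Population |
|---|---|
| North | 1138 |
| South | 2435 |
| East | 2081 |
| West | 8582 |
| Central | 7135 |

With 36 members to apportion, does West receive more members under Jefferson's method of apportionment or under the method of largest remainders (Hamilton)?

Jefferson: North 2, South 4, East 3, West 15, Central 12.
Hamilton: North 2, South 4, East 4, West 14, Central 12.
West gets 15 under Jefferson and 14 under Hamilton.

Jefferson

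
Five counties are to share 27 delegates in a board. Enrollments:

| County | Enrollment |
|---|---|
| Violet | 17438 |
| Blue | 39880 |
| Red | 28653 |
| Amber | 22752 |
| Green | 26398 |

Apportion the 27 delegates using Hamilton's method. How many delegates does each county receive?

Standard divisor: 135121 ÷ 27 ≈ 5004.481.
Standard quotas: Violet 3.4845, Blue 7.9689, Red 5.7255, Amber 4.5463, Green 5.2749.
Lower quotas: Violet 3, Blue 7, Red 5, Amber 4, Green 5 (sum 24, leaving 3 seats).
Remainders in descending order: Blue 0.9689, Red 0.7255, Amber 0.5463, Violet 0.4845, Green 0.2749.
The surplus seats go to Blue, Red, Amber.

Violet=3; Blue=8; Red=6; Amber=5; Green=5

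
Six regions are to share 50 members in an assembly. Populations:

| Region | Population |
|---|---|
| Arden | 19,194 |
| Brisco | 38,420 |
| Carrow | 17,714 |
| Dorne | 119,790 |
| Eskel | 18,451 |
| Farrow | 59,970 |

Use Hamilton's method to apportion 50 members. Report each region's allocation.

Total 273539; standard divisor 273539/50 ≈ 5470.78.
Standard quotas: Arden 3.5085, Brisco 7.0228, Carrow 3.2379, Dorne 21.8963, Eskel 3.3726, Farrow 10.9619.
Lower quotas: Arden 3, Brisco 7, Carrow 3, Dorne 21, Eskel 3, Farrow 10 (sum 47, leaving 3 seats).
Remainders in descending order: Farrow 0.9619, Dorne 0.8963, Arden 0.5085, Eskel 0.3726, Carrow 0.2379, Brisco 0.0228.
The surplus seats go to Farrow, Dorne, Arden.

Arden: 4, Brisco: 7, Carrow: 3, Dorne: 22, Eskel: 3, Farrow: 11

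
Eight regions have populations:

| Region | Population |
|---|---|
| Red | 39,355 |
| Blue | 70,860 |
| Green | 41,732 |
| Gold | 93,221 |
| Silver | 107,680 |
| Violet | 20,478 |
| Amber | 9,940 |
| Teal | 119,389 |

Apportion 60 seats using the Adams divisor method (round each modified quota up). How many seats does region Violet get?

Standard divisor 502655/60 ≈ 8377.583; standard quotas: Red 4.698, Blue 8.458, Green 4.981, Gold 11.127, Silver 12.853, Violet 2.444, Amber 1.186, Teal 14.251.
Rounding up gives 5, 9, 5, 12, 13, 3, 2, 15 = 64 seats, so the divisor must be adjusted.
With modified divisor 9100: modified quotas Red 4.325, Blue 7.787, Green 4.586, Gold 10.244, Silver 11.833, Violet 2.250, Amber 1.092, Teal 13.120.
Rounding up: Red 5, Blue 8, Green 5, Gold 11, Silver 12, Violet 3, Amber 2, Teal 14 (total 60).
Violet receives 3.

3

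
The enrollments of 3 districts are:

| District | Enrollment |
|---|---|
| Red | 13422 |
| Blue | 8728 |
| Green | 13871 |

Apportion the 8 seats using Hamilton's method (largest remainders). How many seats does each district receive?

Standard divisor: 36021 ÷ 8 ≈ 4502.625.
Standard quotas: Red 2.9809, Blue 1.9384, Green 3.0806.
Lower quotas: Red 2, Blue 1, Green 3 (sum 6, leaving 2 seats).
Remainders in descending order: Red 0.9809, Blue 0.9384, Green 0.0806.
The surplus seats go to Red, Blue.

Red 3, Blue 2, Green 3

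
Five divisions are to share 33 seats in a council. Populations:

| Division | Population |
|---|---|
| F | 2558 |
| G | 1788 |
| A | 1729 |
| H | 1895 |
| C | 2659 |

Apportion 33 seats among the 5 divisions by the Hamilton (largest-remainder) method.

F 8, G 6, A 5, H 6, C 8

Total 10629; standard divisor 10629/33 ≈ 322.091.
Standard quotas: F 7.942, G 5.551, A 5.368, H 5.883, C 8.255.
Lower quotas: F 7, G 5, A 5, H 5, C 8 (sum 30, leaving 3 seats).
Remainders in descending order: F 0.942, H 0.883, G 0.551, A 0.368, C 0.255.
The surplus seats go to F, H, G.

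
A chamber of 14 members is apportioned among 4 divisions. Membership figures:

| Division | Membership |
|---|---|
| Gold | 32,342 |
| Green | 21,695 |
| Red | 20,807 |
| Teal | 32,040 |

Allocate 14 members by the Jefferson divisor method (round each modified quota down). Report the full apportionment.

Standard divisor 106884/14 ≈ 7634.571; standard quotas: Gold 4.236, Green 2.842, Red 2.725, Teal 4.197.
Rounding down gives 4, 2, 2, 4 = 12 seats, so the divisor must be adjusted.
With modified divisor 6700: modified quotas Gold 4.827, Green 3.238, Red 3.106, Teal 4.782.
Rounding down: Gold 4, Green 3, Red 3, Teal 4 (total 14).

Gold=4, Green=3, Red=3, Teal=4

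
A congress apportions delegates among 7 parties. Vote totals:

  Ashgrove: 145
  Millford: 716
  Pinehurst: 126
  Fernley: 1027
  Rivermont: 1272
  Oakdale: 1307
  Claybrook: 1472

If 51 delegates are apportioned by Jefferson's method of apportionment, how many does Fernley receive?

Standard divisor 6065/51 ≈ 118.922; standard quotas: Ashgrove 1.219, Millford 6.021, Pinehurst 1.060, Fernley 8.636, Rivermont 10.696, Oakdale 10.990, Claybrook 12.378.
Rounding down gives 1, 6, 1, 8, 10, 10, 12 = 48 seats, so the divisor must be adjusted.
With modified divisor 113.7: modified quotas Ashgrove 1.275, Millford 6.297, Pinehurst 1.108, Fernley 9.033, Rivermont 11.187, Oakdale 11.495, Claybrook 12.946.
Rounding down: Ashgrove 1, Millford 6, Pinehurst 1, Fernley 9, Rivermont 11, Oakdale 11, Claybrook 12 (total 51).
Fernley receives 9.

9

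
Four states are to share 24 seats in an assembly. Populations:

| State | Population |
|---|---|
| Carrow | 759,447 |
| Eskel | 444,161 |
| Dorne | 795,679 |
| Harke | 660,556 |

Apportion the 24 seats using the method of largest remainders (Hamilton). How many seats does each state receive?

Carrow=7, Eskel=4, Dorne=7, Harke=6

Total 2659843; standard divisor 2659843/24 ≈ 110826.792.
Standard quotas: Carrow 6.8526, Eskel 4.0077, Dorne 7.1795, Harke 5.9603.
Lower quotas: Carrow 6, Eskel 4, Dorne 7, Harke 5 (sum 22, leaving 2 seats).
Remainders in descending order: Harke 0.9603, Carrow 0.8526, Dorne 0.1795, Eskel 0.0077.
Largest remainders: Harke, Carrow receive the extra seats.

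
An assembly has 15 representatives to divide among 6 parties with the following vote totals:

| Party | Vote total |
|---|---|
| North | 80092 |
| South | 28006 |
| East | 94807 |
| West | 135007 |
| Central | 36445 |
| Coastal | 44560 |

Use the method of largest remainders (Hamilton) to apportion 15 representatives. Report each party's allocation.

Total 418917; standard divisor 418917/15 ≈ 27927.8.
Standard quotas: North 2.8678, South 1.0028, East 3.3947, West 4.8341, Central 1.3050, Coastal 1.5955.
Lower quotas: North 2, South 1, East 3, West 4, Central 1, Coastal 1 (sum 12, leaving 3 seats).
Remainders in descending order: North 0.8678, West 0.8341, Coastal 0.5955, East 0.3947, Central 0.3050, South 0.0028.
The surplus seats go to North, West, Coastal.

North 3; South 1; East 3; West 5; Central 1; Coastal 2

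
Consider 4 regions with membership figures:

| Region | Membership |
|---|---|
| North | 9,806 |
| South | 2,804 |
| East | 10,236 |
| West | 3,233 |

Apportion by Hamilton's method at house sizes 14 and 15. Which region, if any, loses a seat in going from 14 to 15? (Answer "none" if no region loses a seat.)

At 14 seats: North 5, South 2, East 5, West 2.
At 15 seats: North 6, South 1, East 6, West 2.
South drops from 2 to 1.

South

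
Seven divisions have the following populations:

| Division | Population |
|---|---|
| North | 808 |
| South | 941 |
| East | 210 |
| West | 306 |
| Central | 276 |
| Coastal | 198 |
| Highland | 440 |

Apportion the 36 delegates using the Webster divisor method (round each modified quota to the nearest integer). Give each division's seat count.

Standard divisor 3179/36 ≈ 88.306; standard quotas: North 9.150, South 10.656, East 2.378, West 3.465, Central 3.126, Coastal 2.242, Highland 4.983.
Rounding to the nearest integer gives 9, 11, 2, 3, 3, 2, 5 = 35 seats, so the divisor must be adjusted.
With modified divisor 86: modified quotas North 9.395, South 10.942, East 2.442, West 3.558, Central 3.209, Coastal 2.302, Highland 5.116.
Rounding to the nearest integer: North 9, South 11, East 2, West 4, Central 3, Coastal 2, Highland 5 (total 36).

North=9, South=11, East=2, West=4, Central=3, Coastal=2, Highland=5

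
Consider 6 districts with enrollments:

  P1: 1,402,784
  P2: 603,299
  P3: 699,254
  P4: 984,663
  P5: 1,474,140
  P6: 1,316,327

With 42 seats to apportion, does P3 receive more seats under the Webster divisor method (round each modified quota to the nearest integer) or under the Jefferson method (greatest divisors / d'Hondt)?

Webster

Webster: P1 9, P2 4, P3 5, P4 6, P5 10, P6 8.
Jefferson: P1 9, P2 4, P3 4, P4 6, P5 10, P6 9.
P3 gets 5 under Webster and 4 under Jefferson.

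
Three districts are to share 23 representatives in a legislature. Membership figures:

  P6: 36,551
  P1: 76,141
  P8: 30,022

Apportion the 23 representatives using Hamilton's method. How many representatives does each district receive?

P6 6, P1 12, P8 5

The standard divisor is 142714/23 ≈ 6204.957.
Standard quotas: P6 5.8906, P1 12.2710, P8 4.8384.
Lower quotas: P6 5, P1 12, P8 4 (sum 21, leaving 2 seats).
Remainders in descending order: P6 0.8906, P8 0.8384, P1 0.2710.
Largest remainders: P6, P8 receive the extra seats.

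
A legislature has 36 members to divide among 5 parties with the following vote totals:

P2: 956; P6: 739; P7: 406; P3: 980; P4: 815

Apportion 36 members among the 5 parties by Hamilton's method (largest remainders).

Total 3896; standard divisor 3896/36 ≈ 108.222.
Standard quotas: P2 8.834, P6 6.829, P7 3.752, P3 9.055, P4 7.531.
Lower quotas: P2 8, P6 6, P7 3, P3 9, P4 7 (sum 33, leaving 3 seats).
Remainders in descending order: P2 0.834, P6 0.829, P7 0.752, P4 0.531, P3 0.055.
The surplus seats go to P2, P6, P7.

P2: 9; P6: 7; P7: 4; P3: 9; P4: 7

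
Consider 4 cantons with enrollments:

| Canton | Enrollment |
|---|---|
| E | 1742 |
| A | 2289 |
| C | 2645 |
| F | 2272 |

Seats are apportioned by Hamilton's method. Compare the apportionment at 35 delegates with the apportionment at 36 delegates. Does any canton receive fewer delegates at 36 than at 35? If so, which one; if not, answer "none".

none

At 35 seats: E 7, A 9, C 10, F 9.
At 36 seats: E 7, A 9, C 11, F 9.
No canton's allocation decreased.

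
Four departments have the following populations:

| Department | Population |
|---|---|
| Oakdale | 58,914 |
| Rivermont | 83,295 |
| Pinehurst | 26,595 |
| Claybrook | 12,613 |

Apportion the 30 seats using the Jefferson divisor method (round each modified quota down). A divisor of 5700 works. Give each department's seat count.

With modified divisor 5700: modified quotas Oakdale 10.336, Rivermont 14.613, Pinehurst 4.666, Claybrook 2.213.
Rounding down: Oakdale 10, Rivermont 14, Pinehurst 4, Claybrook 2 (total 30).

Oakdale 10, Rivermont 14, Pinehurst 4, Claybrook 2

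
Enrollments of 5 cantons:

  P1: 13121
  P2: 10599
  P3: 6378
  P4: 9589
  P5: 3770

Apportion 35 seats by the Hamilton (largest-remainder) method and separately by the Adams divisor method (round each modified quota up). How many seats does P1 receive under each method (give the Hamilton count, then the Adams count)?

Hamilton: P1 11, P2 8, P3 5, P4 8, P5 3.
Adams: P1 10, P2 9, P3 5, P4 8, P5 3.
P1 gets 11 under Hamilton and 10 under Adams.

11 and 10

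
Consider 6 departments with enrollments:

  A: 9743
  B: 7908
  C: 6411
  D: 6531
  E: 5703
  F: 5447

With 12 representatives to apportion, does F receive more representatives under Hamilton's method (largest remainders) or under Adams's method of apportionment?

Hamilton: A 3, B 2, C 2, D 2, E 2, F 1.
Adams: A 2, B 2, C 2, D 2, E 2, F 2.
F gets 1 under Hamilton and 2 under Adams.

Adams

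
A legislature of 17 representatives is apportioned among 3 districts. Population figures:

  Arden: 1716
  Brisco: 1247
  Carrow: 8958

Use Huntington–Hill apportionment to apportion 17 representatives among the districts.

Arden 2, Brisco 2, Carrow 13

With divisor 709: modified quotas Arden 2.420, Brisco 1.759, Carrow 12.635.
Geometric-mean thresholds: Arden √(2·3)=2.449, Brisco √(1·2)=1.414, Carrow √(12·13)=12.490.
Each quota rounded against its threshold gives Arden 2, Brisco 2, Carrow 13 (total 17).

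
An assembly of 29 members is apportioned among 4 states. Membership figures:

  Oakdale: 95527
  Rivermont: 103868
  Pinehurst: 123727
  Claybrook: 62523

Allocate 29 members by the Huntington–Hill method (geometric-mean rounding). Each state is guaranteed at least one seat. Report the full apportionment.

With divisor 13461: modified quotas Oakdale 7.097, Rivermont 7.716, Pinehurst 9.192, Claybrook 4.645.
Geometric-mean thresholds: Oakdale √(7·8)=7.483, Rivermont √(7·8)=7.483, Pinehurst √(9·10)=9.487, Claybrook √(4·5)=4.472.
Each quota rounded against its threshold gives Oakdale 7, Rivermont 8, Pinehurst 9, Claybrook 5 (total 29).

Oakdale 7, Rivermont 8, Pinehurst 9, Claybrook 5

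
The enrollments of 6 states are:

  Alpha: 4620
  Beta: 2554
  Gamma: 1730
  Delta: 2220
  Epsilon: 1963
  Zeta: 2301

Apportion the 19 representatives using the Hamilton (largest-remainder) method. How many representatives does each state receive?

Alpha: 6, Beta: 3, Gamma: 2, Delta: 3, Epsilon: 2, Zeta: 3

The standard divisor is 15388/19 ≈ 809.895.
Standard quotas: Alpha 5.704, Beta 3.153, Gamma 2.136, Delta 2.741, Epsilon 2.424, Zeta 2.841.
Lower quotas: Alpha 5, Beta 3, Gamma 2, Delta 2, Epsilon 2, Zeta 2 (sum 16, leaving 3 seats).
Remainders in descending order: Zeta 0.841, Delta 0.741, Alpha 0.704, Epsilon 0.424, Beta 0.153, Gamma 0.136.
Largest remainders: Zeta, Delta, Alpha receive the extra seats.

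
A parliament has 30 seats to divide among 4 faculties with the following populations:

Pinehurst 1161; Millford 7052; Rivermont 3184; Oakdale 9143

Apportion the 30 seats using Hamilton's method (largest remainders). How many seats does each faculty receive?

Total 20540; standard divisor 20540/30 ≈ 684.667.
Standard quotas: Pinehurst 1.6957, Millford 10.2999, Rivermont 4.6504, Oakdale 13.3539.
Lower quotas: Pinehurst 1, Millford 10, Rivermont 4, Oakdale 13 (sum 28, leaving 2 seats).
Remainders in descending order: Pinehurst 0.6957, Rivermont 0.6504, Oakdale 0.3539, Millford 0.2999.
The surplus seats go to Pinehurst, Rivermont.

Pinehurst=2; Millford=10; Rivermont=5; Oakdale=13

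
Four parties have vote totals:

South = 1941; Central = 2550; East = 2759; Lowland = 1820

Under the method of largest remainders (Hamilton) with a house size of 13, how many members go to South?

Total 9070; standard divisor 9070/13 ≈ 697.692.
Standard quotas: South 2.782, Central 3.655, East 3.954, Lowland 2.609.
Lower quotas: South 2, Central 3, East 3, Lowland 2 (sum 10, leaving 3 seats).
Remainders in descending order: East 0.954, South 0.782, Central 0.655, Lowland 0.609.
Largest remainders: East, South, Central receive the extra seats.
South receives 3.

3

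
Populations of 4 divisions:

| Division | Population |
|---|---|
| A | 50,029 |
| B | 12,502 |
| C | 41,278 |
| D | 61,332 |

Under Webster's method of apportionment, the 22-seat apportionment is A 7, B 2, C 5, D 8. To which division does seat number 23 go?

C

Priority for the next seat is population ÷ (current seats + 0.5).
Priorities: A 6670.533, B 5000.800, C 7505.091, D 7215.529.
Highest priority: C.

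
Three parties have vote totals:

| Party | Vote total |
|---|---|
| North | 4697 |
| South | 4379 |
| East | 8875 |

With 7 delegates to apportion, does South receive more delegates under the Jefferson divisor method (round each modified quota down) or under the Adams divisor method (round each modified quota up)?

Adams

Jefferson: North 2, South 1, East 4.
Adams: North 2, South 2, East 3.
South gets 1 under Jefferson and 2 under Adams.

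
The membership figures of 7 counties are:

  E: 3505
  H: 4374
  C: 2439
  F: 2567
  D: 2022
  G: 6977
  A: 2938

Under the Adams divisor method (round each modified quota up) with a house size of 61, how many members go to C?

6

Standard divisor 24822/61 ≈ 406.918; standard quotas: E 8.614, H 10.749, C 5.994, F 6.308, D 4.969, G 17.146, A 7.220.
Rounding up gives 9, 11, 6, 7, 5, 18, 8 = 64 seats, so the divisor must be adjusted.
With modified divisor 430: modified quotas E 8.151, H 10.172, C 5.672, F 5.970, D 4.702, G 16.226, A 6.833.
Rounding up: E 9, H 11, C 6, F 6, D 5, G 17, A 7 (total 61).
C receives 6.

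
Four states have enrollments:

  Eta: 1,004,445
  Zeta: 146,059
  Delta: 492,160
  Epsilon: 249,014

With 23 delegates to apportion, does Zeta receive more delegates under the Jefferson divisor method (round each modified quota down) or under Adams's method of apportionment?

Adams

Jefferson: Eta 13, Zeta 1, Delta 6, Epsilon 3.
Adams: Eta 12, Zeta 2, Delta 6, Epsilon 3.
Zeta gets 1 under Jefferson and 2 under Adams.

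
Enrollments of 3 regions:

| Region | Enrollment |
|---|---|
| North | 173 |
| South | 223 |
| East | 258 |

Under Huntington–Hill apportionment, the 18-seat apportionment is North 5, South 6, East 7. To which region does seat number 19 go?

Priority for the next seat is population ÷ (√(s·(s+1))).
Priorities: North 31.585, South 34.410, East 34.477.
Highest priority: East.

East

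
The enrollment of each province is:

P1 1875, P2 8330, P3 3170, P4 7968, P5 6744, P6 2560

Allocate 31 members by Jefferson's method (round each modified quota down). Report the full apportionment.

P1=2, P2=9, P3=3, P4=8, P5=7, P6=2

Standard divisor 30647/31 ≈ 988.613; standard quotas: P1 1.897, P2 8.426, P3 3.207, P4 8.060, P5 6.822, P6 2.589.
Rounding down gives 1, 8, 3, 8, 6, 2 = 28 seats, so the divisor must be adjusted.
With modified divisor 900: modified quotas P1 2.083, P2 9.256, P3 3.522, P4 8.853, P5 7.493, P6 2.844.
Rounding down: P1 2, P2 9, P3 3, P4 8, P5 7, P6 2 (total 31).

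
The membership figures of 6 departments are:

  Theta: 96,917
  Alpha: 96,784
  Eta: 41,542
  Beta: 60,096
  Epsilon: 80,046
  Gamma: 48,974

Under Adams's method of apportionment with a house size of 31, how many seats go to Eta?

3

Standard divisor 424359/31 ≈ 13689; standard quotas: Theta 7.080, Alpha 7.070, Eta 3.035, Beta 4.390, Epsilon 5.847, Gamma 3.578.
Rounding up gives 8, 8, 4, 5, 6, 4 = 35 seats, so the divisor must be adjusted.
With modified divisor 15500: modified quotas Theta 6.253, Alpha 6.244, Eta 2.680, Beta 3.877, Epsilon 5.164, Gamma 3.160.
Rounding up: Theta 7, Alpha 7, Eta 3, Beta 4, Epsilon 6, Gamma 4 (total 31).
Eta receives 3.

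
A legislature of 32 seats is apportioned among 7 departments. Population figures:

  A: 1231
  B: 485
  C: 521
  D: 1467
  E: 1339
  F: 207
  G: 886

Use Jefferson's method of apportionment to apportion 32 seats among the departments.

A 7, B 2, C 2, D 8, E 7, F 1, G 5

Standard divisor 6136/32 ≈ 191.75; standard quotas: A 6.420, B 2.529, C 2.717, D 7.651, E 6.983, F 1.080, G 4.621.
Rounding down gives 6, 2, 2, 7, 6, 1, 4 = 28 seats, so the divisor must be adjusted.
With modified divisor 175: modified quotas A 7.034, B 2.771, C 2.977, D 8.383, E 7.651, F 1.183, G 5.063.
Rounding down: A 7, B 2, C 2, D 8, E 7, F 1, G 5 (total 32).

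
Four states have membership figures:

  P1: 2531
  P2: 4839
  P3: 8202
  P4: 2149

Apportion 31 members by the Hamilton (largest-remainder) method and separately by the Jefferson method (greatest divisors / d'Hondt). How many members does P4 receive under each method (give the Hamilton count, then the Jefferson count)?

4 and 3

Hamilton: P1 4, P2 9, P3 14, P4 4.
Jefferson: P1 4, P2 9, P3 15, P4 3.
P4 gets 4 under Hamilton and 3 under Jefferson.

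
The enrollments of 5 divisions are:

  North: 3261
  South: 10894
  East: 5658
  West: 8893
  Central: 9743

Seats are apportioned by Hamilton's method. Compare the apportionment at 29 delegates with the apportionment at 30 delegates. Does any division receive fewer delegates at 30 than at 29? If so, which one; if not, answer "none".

At 29 seats: North 3, South 8, East 4, West 7, Central 7.
At 30 seats: North 3, South 8, East 4, West 7, Central 8.
No division's allocation decreased.

none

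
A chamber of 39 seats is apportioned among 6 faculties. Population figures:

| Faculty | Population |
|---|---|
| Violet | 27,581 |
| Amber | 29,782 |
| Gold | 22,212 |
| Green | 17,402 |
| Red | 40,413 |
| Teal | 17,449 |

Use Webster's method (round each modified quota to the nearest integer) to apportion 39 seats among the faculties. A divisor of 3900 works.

With modified divisor 3900: modified quotas Violet 7.072, Amber 7.636, Gold 5.695, Green 4.462, Red 10.362, Teal 4.474.
Rounding to the nearest integer: Violet 7, Amber 8, Gold 6, Green 4, Red 10, Teal 4 (total 39).

Violet=7, Amber=8, Gold=6, Green=4, Red=10, Teal=4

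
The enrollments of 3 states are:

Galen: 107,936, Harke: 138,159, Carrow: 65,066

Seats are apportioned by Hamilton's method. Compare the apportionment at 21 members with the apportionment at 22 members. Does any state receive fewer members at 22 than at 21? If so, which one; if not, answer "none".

At 21 seats: Galen 7, Harke 9, Carrow 5.
At 22 seats: Galen 8, Harke 10, Carrow 4.
Carrow drops from 5 to 4.

Carrow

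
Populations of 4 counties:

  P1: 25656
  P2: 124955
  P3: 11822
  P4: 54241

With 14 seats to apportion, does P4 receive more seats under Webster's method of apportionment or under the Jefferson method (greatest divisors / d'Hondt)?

Jefferson

Webster: P1 2, P2 8, P3 1, P4 3.
Jefferson: P1 1, P2 9, P3 0, P4 4.
P4 gets 3 under Webster and 4 under Jefferson.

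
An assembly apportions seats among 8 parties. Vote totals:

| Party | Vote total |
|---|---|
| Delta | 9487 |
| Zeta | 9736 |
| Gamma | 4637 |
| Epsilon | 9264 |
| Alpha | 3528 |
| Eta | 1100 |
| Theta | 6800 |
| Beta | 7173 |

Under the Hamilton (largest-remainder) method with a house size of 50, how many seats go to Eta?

1

Standard divisor: 51725 ÷ 50 ≈ 1034.5.
Standard quotas: Delta 9.1706, Zeta 9.4113, Gamma 4.4824, Epsilon 8.9551, Alpha 3.4103, Eta 1.0633, Theta 6.5732, Beta 6.9338.
Lower quotas: Delta 9, Zeta 9, Gamma 4, Epsilon 8, Alpha 3, Eta 1, Theta 6, Beta 6 (sum 46, leaving 4 seats).
Remainders in descending order: Epsilon 0.9551, Beta 0.9338, Theta 0.5732, Gamma 0.4824, Zeta 0.4113, Alpha 0.4103, Delta 0.1706, Eta 0.0633.
The surplus seats go to Epsilon, Beta, Theta, Gamma.
Eta receives 1.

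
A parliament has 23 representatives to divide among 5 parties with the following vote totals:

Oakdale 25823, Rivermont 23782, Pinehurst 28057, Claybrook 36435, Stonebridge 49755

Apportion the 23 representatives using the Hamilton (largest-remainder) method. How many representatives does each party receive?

Standard divisor: 163852 ÷ 23 = 7124.
Standard quotas: Oakdale 3.6248, Rivermont 3.3383, Pinehurst 3.9384, Claybrook 5.1144, Stonebridge 6.9841.
Lower quotas: Oakdale 3, Rivermont 3, Pinehurst 3, Claybrook 5, Stonebridge 6 (sum 20, leaving 3 seats).
Remainders in descending order: Stonebridge 0.9841, Pinehurst 0.9384, Oakdale 0.6248, Rivermont 0.3383, Claybrook 0.1144.
The surplus seats go to Stonebridge, Pinehurst, Oakdale.

Oakdale=4, Rivermont=3, Pinehurst=4, Claybrook=5, Stonebridge=7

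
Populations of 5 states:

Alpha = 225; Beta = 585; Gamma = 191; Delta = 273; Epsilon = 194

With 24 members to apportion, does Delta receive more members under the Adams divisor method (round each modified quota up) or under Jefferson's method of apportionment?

Adams: Alpha 4, Beta 9, Gamma 3, Delta 5, Epsilon 3.
Jefferson: Alpha 4, Beta 10, Gamma 3, Delta 4, Epsilon 3.
Delta gets 5 under Adams and 4 under Jefferson.

Adams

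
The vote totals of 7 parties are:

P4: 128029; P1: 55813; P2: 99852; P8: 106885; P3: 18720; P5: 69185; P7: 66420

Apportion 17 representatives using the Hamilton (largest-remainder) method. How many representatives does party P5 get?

Standard divisor: 544904 ÷ 17 ≈ 32053.176.
Standard quotas: P4 3.9943, P1 1.7413, P2 3.1152, P8 3.3346, P3 0.5840, P5 2.1584, P7 2.0722.
Lower quotas: P4 3, P1 1, P2 3, P8 3, P3 0, P5 2, P7 2 (sum 14, leaving 3 seats).
Remainders in descending order: P4 0.9943, P1 0.7413, P3 0.5840, P8 0.3346, P5 0.1584, P2 0.1152, P7 0.0722.
The surplus seats go to P4, P1, P3.
P5 receives 2.

2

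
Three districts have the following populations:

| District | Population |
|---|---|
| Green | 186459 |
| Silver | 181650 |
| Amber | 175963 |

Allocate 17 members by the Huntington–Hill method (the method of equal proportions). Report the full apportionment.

With divisor 32645: modified quotas Green 5.712, Silver 5.564, Amber 5.390.
Geometric-mean thresholds: Green √(5·6)=5.477, Silver √(5·6)=5.477, Amber √(5·6)=5.477.
Each quota rounded against its threshold gives Green 6, Silver 6, Amber 5 (total 17).

Green: 6, Silver: 6, Amber: 5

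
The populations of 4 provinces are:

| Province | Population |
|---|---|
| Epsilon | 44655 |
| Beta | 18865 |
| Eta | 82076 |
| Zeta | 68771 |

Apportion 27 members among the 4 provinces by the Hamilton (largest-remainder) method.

Epsilon=6; Beta=2; Eta=10; Zeta=9

Standard divisor: 214367 ÷ 27 ≈ 7939.519.
Standard quotas: Epsilon 5.6244, Beta 2.3761, Eta 10.3377, Zeta 8.6619.
Lower quotas: Epsilon 5, Beta 2, Eta 10, Zeta 8 (sum 25, leaving 2 seats).
Remainders in descending order: Zeta 0.6619, Epsilon 0.6244, Beta 0.3761, Eta 0.3377.
The surplus seats go to Zeta, Epsilon.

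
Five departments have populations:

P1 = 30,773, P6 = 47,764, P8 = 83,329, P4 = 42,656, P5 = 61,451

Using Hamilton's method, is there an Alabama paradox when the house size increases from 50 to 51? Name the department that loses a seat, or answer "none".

none

At 50 seats: P1 6, P6 9, P8 16, P4 8, P5 11.
At 51 seats: P1 6, P6 9, P8 16, P4 8, P5 12.
No department's allocation decreased.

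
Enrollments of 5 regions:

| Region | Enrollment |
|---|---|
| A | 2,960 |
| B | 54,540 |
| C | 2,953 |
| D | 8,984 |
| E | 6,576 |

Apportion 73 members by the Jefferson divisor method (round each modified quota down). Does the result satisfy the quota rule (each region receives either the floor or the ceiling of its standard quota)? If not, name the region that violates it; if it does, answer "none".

B

Standard quotas: A 2.843, B 52.378, C 2.836, D 8.628, E 6.315.
Jefferson allocation: A 2, B 54, C 2, D 9, E 6.
B has quota 52.378 (lower 52, upper 53) but receives 54 — outside the quota interval.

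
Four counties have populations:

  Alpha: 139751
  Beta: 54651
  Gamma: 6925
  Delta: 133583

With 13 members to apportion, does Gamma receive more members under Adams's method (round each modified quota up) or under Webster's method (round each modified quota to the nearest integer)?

Adams

Adams: Alpha 5, Beta 2, Gamma 1, Delta 5.
Webster: Alpha 6, Beta 2, Gamma 0, Delta 5.
Gamma gets 1 under Adams and 0 under Webster.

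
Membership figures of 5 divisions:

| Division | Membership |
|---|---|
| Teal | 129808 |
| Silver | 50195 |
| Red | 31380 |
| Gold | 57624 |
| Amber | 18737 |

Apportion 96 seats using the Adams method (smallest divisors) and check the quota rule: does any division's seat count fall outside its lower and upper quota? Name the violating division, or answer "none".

Standard quotas: Teal 43.308, Silver 16.747, Red 10.469, Gold 19.225, Amber 6.251.
Adams allocation: Teal 42, Silver 17, Red 11, Gold 19, Amber 7.
Teal has quota 43.308 (lower 43, upper 44) but receives 42 — outside the quota interval.

Teal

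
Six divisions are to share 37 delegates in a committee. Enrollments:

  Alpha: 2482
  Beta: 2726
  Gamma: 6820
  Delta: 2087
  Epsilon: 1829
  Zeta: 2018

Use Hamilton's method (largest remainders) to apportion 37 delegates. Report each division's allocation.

Alpha 5, Beta 6, Gamma 14, Delta 4, Epsilon 4, Zeta 4

Standard divisor: 17962 ÷ 37 ≈ 485.459.
Standard quotas: Alpha 5.1127, Beta 5.6153, Gamma 14.0485, Delta 4.2990, Epsilon 3.7676, Zeta 4.1569.
Lower quotas: Alpha 5, Beta 5, Gamma 14, Delta 4, Epsilon 3, Zeta 4 (sum 35, leaving 2 seats).
Remainders in descending order: Epsilon 0.7676, Beta 0.6153, Delta 0.2990, Zeta 0.1569, Alpha 0.1127, Gamma 0.0485.
The surplus seats go to Epsilon, Beta.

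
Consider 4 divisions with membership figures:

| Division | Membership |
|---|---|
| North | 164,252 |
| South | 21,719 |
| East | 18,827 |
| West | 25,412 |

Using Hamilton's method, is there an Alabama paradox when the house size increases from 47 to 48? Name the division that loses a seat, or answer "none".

At 47 seats: North 34, South 4, East 4, West 5.
At 48 seats: North 34, South 5, East 4, West 5.
No division's allocation decreased.

none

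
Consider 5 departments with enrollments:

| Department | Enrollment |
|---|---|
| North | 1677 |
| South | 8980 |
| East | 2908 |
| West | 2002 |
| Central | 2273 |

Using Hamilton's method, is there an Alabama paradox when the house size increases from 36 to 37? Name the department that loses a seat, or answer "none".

none

At 36 seats: North 3, South 18, East 6, West 4, Central 5.
At 37 seats: North 3, South 19, East 6, West 4, Central 5.
No department's allocation decreased.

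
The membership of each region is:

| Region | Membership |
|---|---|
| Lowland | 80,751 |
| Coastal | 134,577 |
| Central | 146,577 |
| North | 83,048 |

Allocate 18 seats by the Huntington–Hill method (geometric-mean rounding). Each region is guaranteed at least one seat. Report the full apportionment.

With divisor 24272: modified quotas Lowland 3.327, Coastal 5.545, Central 6.039, North 3.422.
Geometric-mean thresholds: Lowland √(3·4)=3.464, Coastal √(5·6)=5.477, Central √(6·7)=6.481, North √(3·4)=3.464.
Each quota rounded against its threshold gives Lowland 3, Coastal 6, Central 6, North 3 (total 18).

Lowland 3; Coastal 6; Central 6; North 3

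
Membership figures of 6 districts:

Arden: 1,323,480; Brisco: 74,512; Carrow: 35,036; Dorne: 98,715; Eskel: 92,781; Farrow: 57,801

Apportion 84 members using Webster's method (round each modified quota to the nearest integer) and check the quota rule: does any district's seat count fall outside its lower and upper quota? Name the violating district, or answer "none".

Arden

Standard quotas: Arden 66.083, Brisco 3.720, Carrow 1.749, Dorne 4.929, Eskel 4.633, Farrow 2.886.
Webster allocation: Arden 65, Brisco 4, Carrow 2, Dorne 5, Eskel 5, Farrow 3.
Arden has quota 66.083 (lower 66, upper 67) but receives 65 — outside the quota interval.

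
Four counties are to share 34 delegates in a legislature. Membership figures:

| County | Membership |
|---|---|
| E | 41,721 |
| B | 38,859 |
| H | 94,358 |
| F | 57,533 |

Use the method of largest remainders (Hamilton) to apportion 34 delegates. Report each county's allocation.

E 6, B 6, H 14, F 8

Total 232471; standard divisor 232471/34 ≈ 6837.382.
Standard quotas: E 6.1019, B 5.6833, H 13.8003, F 8.4145.
Lower quotas: E 6, B 5, H 13, F 8 (sum 32, leaving 2 seats).
Remainders in descending order: H 0.8003, B 0.6833, F 0.4145, E 0.1019.
The surplus seats go to H, B.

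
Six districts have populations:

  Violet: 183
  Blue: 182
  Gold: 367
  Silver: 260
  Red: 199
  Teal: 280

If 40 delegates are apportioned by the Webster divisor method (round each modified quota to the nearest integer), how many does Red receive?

Standard divisor 1471/40 ≈ 36.775; standard quotas: Violet 4.976, Blue 4.949, Gold 9.980, Silver 7.070, Red 5.411, Teal 7.614.
Rounding to the nearest integer gives Violet 5, Blue 5, Gold 10, Silver 7, Red 5, Teal 8 — total 40, matching the house size, so no adjustment is needed.
Red receives 5.

5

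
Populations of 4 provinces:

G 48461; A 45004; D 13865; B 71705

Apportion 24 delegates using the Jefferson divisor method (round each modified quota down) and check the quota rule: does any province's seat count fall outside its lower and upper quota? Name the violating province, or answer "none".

Standard quotas: G 6.496, A 6.033, D 1.859, B 9.612.
Jefferson allocation: G 6, A 6, D 2, B 10.
Every allocation lies between the lower and upper quota.

none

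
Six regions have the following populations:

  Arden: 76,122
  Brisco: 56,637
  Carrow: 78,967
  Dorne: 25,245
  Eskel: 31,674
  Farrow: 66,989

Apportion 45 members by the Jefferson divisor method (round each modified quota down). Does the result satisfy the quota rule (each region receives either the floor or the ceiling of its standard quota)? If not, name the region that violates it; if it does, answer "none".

none

Standard quotas: Arden 10.206, Brisco 7.594, Carrow 10.587, Dorne 3.385, Eskel 4.247, Farrow 8.982.
Jefferson allocation: Arden 10, Brisco 8, Carrow 11, Dorne 3, Eskel 4, Farrow 9.
Every allocation lies between the lower and upper quota.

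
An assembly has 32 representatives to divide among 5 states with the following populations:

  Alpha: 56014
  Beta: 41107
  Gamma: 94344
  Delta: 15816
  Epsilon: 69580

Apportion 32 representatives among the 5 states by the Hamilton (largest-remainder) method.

Alpha: 6; Beta: 5; Gamma: 11; Delta: 2; Epsilon: 8

Total 276861; standard divisor 276861/32 ≈ 8651.906.
Standard quotas: Alpha 6.4742, Beta 4.7512, Gamma 10.9044, Delta 1.8280, Epsilon 8.0422.
Lower quotas: Alpha 6, Beta 4, Gamma 10, Delta 1, Epsilon 8 (sum 29, leaving 3 seats).
Remainders in descending order: Gamma 0.9044, Delta 0.8280, Beta 0.7512, Alpha 0.4742, Epsilon 0.0422.
Largest remainders: Gamma, Delta, Beta receive the extra seats.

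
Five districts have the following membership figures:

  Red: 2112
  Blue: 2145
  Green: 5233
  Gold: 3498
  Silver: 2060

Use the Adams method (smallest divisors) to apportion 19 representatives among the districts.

Standard divisor 15048/19 ≈ 792; standard quotas: Red 2.667, Blue 2.708, Green 6.607, Gold 4.417, Silver 2.601.
Rounding up gives 3, 3, 7, 5, 3 = 21 seats, so the divisor must be adjusted.
With modified divisor 1000: modified quotas Red 2.112, Blue 2.145, Green 5.233, Gold 3.498, Silver 2.060.
Rounding up: Red 3, Blue 3, Green 6, Gold 4, Silver 3 (total 19).

Red 3, Blue 3, Green 6, Gold 4, Silver 3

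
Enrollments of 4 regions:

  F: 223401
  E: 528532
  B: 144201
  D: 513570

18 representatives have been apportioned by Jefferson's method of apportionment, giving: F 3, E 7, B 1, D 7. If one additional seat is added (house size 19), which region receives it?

B

Priority for the next seat is population ÷ (current seats + 1).
Priorities: F 55850.250, E 66066.500, B 72100.500, D 64196.250.
Highest priority: B.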